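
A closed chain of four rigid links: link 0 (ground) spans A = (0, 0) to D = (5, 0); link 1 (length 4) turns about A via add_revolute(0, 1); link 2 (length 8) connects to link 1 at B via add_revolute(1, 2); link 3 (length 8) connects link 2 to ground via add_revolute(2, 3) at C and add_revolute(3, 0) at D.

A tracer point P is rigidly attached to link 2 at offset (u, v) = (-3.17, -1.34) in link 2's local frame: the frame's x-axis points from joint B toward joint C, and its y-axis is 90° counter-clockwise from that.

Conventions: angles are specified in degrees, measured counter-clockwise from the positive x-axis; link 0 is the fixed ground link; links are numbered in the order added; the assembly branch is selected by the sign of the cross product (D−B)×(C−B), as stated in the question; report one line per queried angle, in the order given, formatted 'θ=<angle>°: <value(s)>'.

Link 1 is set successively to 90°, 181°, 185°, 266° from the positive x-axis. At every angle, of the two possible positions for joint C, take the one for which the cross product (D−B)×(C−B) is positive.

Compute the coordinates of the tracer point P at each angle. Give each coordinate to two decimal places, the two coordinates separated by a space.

A=(0,0), D=(5.00,0)
θ=90°: B = A + 4.00·(cos90°, sin90°) = (0.0000, 4.0000)
θ=90°: |BD| = 6.4031
θ=90°: circle(B,8.00) ∩ circle(D,8.00): a=3.2016, h=7.3314
θ=90°:   candidates: C₊=(7.0799,7.7249) cross=46.944; C₋=(-2.0799,-3.7249) cross=-46.944
θ=90°:   branch + wants cross > 0 → take C=(7.0799,7.7249) (cross=46.944)
θ=90°: ex = (C−B)/|BC| = (0.8850,0.4656); ey = (-0.4656,0.8850)
θ=90°: P = B + -3.17·ex + -1.34·ey = (-2.1815,1.3381)
θ=181°: B = A + 4.00·(cos181°, sin181°) = (-3.9994, -0.0698)
θ=181°: |BD| = 8.9997
θ=181°: circle(B,8.00) ∩ circle(D,8.00): a=4.4998, h=6.6145
θ=181°:   candidates: C₊=(0.4490,6.5794) cross=59.528; C₋=(0.5516,-6.6492) cross=-59.528
θ=181°:   branch + wants cross > 0 → take C=(0.4490,6.5794) (cross=59.528)
θ=181°: ex = (C−B)/|BC| = (0.5560,0.8311); ey = (-0.8311,0.5560)
θ=181°: P = B + -3.17·ex + -1.34·ey = (-4.6483,-3.4497)
θ=185°: B = A + 4.00·(cos185°, sin185°) = (-3.9848, -0.3486)
θ=185°: |BD| = 8.9915
θ=185°: circle(B,8.00) ∩ circle(D,8.00): a=4.4958, h=6.6173
θ=185°:   candidates: C₊=(0.2510,6.4380) cross=59.499; C₋=(0.7642,-6.7866) cross=-59.499
θ=185°:   branch + wants cross > 0 → take C=(0.2510,6.4380) (cross=59.499)
θ=185°: ex = (C−B)/|BC| = (0.5295,0.8483); ey = (-0.8483,0.5295)
θ=185°: P = B + -3.17·ex + -1.34·ey = (-4.5265,-3.7473)
θ=266°: B = A + 4.00·(cos266°, sin266°) = (-0.2790, -3.9903)
θ=266°: |BD| = 6.6174
θ=266°: circle(B,8.00) ∩ circle(D,8.00): a=3.3087, h=7.2837
θ=266°:   candidates: C₊=(-2.0315,3.8154) cross=48.199; C₋=(6.7525,-7.8057) cross=-48.199
θ=266°:   branch + wants cross > 0 → take C=(-2.0315,3.8154) (cross=48.199)
θ=266°: ex = (C−B)/|BC| = (-0.2191,0.9757); ey = (-0.9757,-0.2191)
θ=266°: P = B + -3.17·ex + -1.34·ey = (1.7229,-6.7897)

θ=90°: -2.18 1.34
θ=181°: -4.65 -3.45
θ=185°: -4.53 -3.75
θ=266°: 1.72 -6.79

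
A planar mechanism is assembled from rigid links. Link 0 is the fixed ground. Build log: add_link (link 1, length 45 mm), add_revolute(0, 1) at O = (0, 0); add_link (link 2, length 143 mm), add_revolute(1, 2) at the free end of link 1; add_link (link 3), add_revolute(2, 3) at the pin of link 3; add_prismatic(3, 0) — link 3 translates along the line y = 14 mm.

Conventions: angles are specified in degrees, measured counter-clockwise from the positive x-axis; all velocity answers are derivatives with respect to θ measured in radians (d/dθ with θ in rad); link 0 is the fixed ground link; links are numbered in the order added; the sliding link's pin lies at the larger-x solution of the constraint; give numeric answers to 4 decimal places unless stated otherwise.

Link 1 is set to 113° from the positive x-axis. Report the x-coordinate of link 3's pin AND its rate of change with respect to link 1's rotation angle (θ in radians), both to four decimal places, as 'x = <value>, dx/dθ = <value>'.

geometry: r = 45 mm, L = 143 mm, e = 14 mm
crank pin P = (r cos θ, r sin θ) = (-17.582901, 41.422718)
h = r sin θ − e = 41.422718 − 14 = 27.422718
x = r cos θ + √(L² − h²) = -17.582901 + 140.345981 = 122.763081
dx/dθ = −r sin θ − h·r cos θ/√(L² − h²) (θ in radians; h = 27.422718) = -37.987131

x = 122.7631, dx/dθ = -37.9871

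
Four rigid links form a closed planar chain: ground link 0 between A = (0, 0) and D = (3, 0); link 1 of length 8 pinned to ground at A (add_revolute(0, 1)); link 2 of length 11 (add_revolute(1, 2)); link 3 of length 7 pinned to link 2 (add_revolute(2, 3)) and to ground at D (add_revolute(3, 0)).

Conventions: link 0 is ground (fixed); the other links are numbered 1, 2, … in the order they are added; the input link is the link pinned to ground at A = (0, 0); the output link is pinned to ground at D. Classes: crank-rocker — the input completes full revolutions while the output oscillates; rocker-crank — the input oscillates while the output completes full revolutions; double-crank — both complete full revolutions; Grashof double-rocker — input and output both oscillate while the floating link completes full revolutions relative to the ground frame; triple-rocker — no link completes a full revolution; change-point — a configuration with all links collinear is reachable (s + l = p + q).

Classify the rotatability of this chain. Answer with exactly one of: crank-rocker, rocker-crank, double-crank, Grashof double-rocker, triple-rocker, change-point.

lengths: ground=3, input=8, coupler=11, output=7
sorted: s=3 (shortest), l=11 (longest), p+q=15
s + l = 14 vs p + q = 15
s + l < p + q (Grashof) with shortest = ground link → double-crank

double-crank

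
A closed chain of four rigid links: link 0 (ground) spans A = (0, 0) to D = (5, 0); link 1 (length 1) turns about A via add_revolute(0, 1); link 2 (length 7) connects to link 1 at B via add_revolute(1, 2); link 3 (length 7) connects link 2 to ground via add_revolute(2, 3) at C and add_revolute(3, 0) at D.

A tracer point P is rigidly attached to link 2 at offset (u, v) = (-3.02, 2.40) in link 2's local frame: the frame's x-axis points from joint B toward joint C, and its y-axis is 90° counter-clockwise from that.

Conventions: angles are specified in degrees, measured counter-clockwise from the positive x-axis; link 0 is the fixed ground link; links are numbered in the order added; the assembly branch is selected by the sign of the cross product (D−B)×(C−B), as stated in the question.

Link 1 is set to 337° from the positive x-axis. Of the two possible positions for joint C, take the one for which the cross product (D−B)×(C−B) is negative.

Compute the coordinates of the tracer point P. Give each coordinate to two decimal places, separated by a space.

A=(0,0), D=(5.00,0)
B = A + 1.00·(cos337°, sin337°) = (0.9205, -0.3907)
|BD| = 4.0982
circle(B,7.00) ∩ circle(D,7.00): a=2.0491, h=6.6934
  candidates: C₊=(2.3221,6.4675) cross=27.431; C₋=(3.5984,-6.8582) cross=-27.431
  branch - wants cross < 0 → take C=(3.5984,-6.8582) (cross=-27.431)
ex = (C−B)/|BC| = (0.3826,-0.9239); ey = (0.9239,0.3826)
P = B + -3.02·ex + 2.40·ey = (1.9826,3.3177)

1.98 3.32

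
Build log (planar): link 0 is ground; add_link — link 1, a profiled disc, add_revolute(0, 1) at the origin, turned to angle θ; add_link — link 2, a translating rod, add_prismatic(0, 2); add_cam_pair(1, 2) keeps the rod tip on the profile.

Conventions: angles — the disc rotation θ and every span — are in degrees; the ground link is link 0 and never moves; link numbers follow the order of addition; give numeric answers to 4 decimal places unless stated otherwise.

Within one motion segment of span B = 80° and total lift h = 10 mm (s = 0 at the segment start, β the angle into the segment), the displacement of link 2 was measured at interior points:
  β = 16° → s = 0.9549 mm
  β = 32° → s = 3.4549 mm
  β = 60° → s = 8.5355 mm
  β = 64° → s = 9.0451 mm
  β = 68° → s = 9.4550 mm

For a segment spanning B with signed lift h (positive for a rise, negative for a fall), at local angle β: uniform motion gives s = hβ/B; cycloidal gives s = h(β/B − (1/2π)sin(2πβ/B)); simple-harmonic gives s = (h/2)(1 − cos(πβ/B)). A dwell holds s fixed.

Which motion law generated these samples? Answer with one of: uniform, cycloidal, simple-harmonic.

candidates at β/B = r: uniform s = h·r (linear in β); cycloidal s = h·(r − sin(2πr)/(2π)); simple-harmonic s = (h/2)(1 − cos(πr))
β=16°: printed 0.9549 | uniform 2.0000, cycloidal 0.4863, simple-harmonic 0.9549
β=32°: printed 3.4549 | uniform 4.0000, cycloidal 3.0645, simple-harmonic 3.4549
β=60°: printed 8.5355 | uniform 7.5000, cycloidal 9.0915, simple-harmonic 8.5355
β=64°: printed 9.0451 | uniform 8.0000, cycloidal 9.5137, simple-harmonic 9.0451
β=68°: printed 9.4550 | uniform 8.5000, cycloidal 9.7876, simple-harmonic 9.4550
only one law matches every sample → simple-harmonic

simple-harmonic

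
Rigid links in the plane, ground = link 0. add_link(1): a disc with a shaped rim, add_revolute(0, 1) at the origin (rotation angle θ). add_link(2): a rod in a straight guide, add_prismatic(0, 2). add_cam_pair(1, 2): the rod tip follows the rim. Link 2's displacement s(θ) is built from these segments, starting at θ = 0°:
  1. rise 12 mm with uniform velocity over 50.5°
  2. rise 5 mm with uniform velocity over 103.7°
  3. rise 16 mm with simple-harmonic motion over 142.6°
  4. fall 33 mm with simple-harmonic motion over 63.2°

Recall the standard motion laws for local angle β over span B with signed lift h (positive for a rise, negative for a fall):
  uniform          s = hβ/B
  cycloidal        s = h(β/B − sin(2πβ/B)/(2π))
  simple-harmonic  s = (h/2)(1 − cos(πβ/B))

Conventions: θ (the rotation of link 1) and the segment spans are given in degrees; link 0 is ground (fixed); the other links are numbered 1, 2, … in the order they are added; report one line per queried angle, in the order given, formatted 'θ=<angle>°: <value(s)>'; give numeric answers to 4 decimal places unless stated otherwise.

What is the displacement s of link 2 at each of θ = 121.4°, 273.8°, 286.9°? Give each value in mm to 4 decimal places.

segment 1 (0° to 50.5°, uniform, h = 12) is passed completely: s = 0.0000 + (12) = 12.0000
θ = 121.4° falls in segment 2 (50.5° to 154.2°, uniform, h = 5): β = 121.4 − 50.5 = 70.9°, B = 103.7°; Δs = 5·70.9/103.7 = 3.4185; s = 12.0000 + 3.4185 = 15.4185
segment 2 (50.5° to 154.2°, uniform, h = 5) is passed completely: s = 12.0000 + (5) = 17.0000
θ = 273.8° falls in segment 3 (154.2° to 296.8°, simple-harmonic, h = 16): β = 273.8 − 154.2 = 119.6°, B = 142.6°; Δs = 16/2·(1 − cos(π·0.8387)) = 14.9948; s = 17.0000 + 14.9948 = 31.9948
θ = 286.9° falls in segment 3 (154.2° to 296.8°, simple-harmonic, h = 16): β = 286.9 − 154.2 = 132.7°, B = 142.6°; Δs = 16/2·(1 − cos(π·0.9306)) = 15.8105; s = 17.0000 + 15.8105 = 32.8105

θ=121.4°: 15.4185
θ=273.8°: 31.9948
θ=286.9°: 32.8105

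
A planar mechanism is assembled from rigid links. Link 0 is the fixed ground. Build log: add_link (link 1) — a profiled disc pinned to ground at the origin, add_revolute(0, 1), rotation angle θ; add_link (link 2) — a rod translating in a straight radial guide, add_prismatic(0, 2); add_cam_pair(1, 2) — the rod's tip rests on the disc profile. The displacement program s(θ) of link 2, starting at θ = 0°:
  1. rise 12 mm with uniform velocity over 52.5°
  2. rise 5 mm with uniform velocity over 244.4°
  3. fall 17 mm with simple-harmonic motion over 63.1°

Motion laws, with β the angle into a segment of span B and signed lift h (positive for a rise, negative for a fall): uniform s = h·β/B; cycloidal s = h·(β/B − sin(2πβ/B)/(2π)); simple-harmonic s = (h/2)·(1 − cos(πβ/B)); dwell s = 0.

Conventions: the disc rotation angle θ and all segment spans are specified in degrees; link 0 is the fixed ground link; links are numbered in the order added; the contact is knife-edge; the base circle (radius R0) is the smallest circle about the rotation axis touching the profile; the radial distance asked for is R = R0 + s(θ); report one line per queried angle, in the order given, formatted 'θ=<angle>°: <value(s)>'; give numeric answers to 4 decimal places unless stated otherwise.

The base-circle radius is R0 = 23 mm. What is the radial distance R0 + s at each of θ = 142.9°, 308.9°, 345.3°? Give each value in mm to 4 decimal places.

seg 1 [0°–52.5°] uniform, h=12: full span → s += 12 → s = 12.0000
seg 2 [52.5°–296.9°] uniform, h=5: θ=142.9° here. β=90.4, B=244.4. 5·90.4/244.4 = 1.8494 → s = 13.8494
seg 2 [52.5°–296.9°] uniform, h=5: full span → s += 5 → s = 17.0000
seg 3 [296.9°–360°] simple-harmonic, h=-17: θ=308.9° here. β=12, B=63.1. -17/2·(1 − cos(π·0.1902)) = -1.4724 → s = 15.5276
seg 3 [296.9°–360°] simple-harmonic, h=-17: θ=345.3° here. β=48.4, B=63.1. -17/2·(1 − cos(π·0.7670)) = -14.8233 → s = 2.1767
θ=142.9°: R = R0 + s = 23 + 13.8494 = 36.8494
θ=308.9°: R = R0 + s = 23 + 15.5276 = 38.5276
θ=345.3°: R = R0 + s = 23 + 2.1767 = 25.1767

θ=142.9°: 36.8494
θ=308.9°: 38.5276
θ=345.3°: 25.1767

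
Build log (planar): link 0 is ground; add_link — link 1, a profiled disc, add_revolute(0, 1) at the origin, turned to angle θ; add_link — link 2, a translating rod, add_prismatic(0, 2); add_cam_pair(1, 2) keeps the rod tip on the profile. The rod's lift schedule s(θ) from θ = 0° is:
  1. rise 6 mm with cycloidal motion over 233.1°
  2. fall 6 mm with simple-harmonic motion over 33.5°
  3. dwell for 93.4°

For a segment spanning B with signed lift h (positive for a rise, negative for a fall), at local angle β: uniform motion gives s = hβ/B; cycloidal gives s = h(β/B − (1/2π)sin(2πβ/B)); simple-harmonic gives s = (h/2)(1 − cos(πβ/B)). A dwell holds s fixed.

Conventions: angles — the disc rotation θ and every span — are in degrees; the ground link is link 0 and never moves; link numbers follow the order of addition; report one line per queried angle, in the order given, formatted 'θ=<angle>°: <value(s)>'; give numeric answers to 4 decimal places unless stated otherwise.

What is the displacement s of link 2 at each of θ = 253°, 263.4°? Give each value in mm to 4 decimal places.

seg 1 [0°–233.1°] cycloidal, h=6: full span → s += 6 → s = 6.0000
seg 2 [233.1°–266.6°] simple-harmonic, h=-6: θ=253° here. β=19.9, B=33.5. -6/2·(1 − cos(π·0.5940)) = -3.8734 → s = 2.1266
seg 2 [233.1°–266.6°] simple-harmonic, h=-6: θ=263.4° here. β=30.3, B=33.5. -6/2·(1 − cos(π·0.9045)) = -5.8659 → s = 0.1341

θ=253°: 2.1266
θ=263.4°: 0.1341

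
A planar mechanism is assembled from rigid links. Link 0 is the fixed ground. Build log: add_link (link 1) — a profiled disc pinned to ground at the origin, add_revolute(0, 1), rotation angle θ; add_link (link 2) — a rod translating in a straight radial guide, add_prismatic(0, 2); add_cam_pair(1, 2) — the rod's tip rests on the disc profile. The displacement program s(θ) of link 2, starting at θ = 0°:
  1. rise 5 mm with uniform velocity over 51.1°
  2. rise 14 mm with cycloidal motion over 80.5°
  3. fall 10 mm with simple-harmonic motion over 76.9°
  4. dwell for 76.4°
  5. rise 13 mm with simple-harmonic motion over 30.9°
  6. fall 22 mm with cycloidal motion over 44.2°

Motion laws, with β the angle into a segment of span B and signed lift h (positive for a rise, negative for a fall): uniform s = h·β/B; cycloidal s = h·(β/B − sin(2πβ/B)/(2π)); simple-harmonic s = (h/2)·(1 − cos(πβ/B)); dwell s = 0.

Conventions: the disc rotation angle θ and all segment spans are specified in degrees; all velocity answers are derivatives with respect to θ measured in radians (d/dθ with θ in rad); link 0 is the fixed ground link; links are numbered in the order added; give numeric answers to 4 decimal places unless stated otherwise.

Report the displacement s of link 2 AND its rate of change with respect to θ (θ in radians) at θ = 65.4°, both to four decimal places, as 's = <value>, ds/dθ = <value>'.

seg 1 [0°–51.1°] uniform, h=5: full span → s += 5 → s = 5.0000
seg 2 [51.1°–131.6°] cycloidal, h=14: θ=65.4° here. β=14.3, B=80.5. 14·(0.1776 − sin(2π·0.1776)/(2π)) = 0.4851 → s = 5.4851
velocity in seg [51.1°–131.6°] (cycloidal), θ in radians: β = 14.3° = 0.2496 rad, B = 80.5° = 1.4050 rad; ds/dθ = (h/B)(1 − cos(2πβ/B)) = (14/1.4050)(1 − cos(2π·0.1776)) = 5.588576 mm/rad

s = 5.4851, ds/dθ = 5.5886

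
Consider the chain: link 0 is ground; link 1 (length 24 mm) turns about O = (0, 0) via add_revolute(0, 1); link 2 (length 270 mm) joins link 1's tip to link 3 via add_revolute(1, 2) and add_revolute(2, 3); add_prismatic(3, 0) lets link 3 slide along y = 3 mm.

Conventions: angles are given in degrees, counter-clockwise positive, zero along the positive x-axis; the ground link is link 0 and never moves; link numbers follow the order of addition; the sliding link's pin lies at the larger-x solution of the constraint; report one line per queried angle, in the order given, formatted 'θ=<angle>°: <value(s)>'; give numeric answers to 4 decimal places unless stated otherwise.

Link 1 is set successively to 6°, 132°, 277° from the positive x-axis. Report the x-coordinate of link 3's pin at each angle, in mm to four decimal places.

geometry: r = 24 mm, L = 270 mm, e = 3 mm
θ=6°: crank pin P = (r cos θ, r sin θ) = (23.868525, 2.508683)
θ=6°: h = r sin θ − e = 2.508683 − 3 = -0.491317
θ=6°: x = r cos θ + √(L² − h²) = 23.868525 + 269.999553 = 293.868078
θ=132°: crank pin P = (r cos θ, r sin θ) = (-16.059135, 17.835476)
θ=132°: h = r sin θ − e = 17.835476 − 3 = 14.835476
θ=132°: x = r cos θ + √(L² − h²) = -16.059135 + 269.592115 = 253.532981
θ=277°: crank pin P = (r cos θ, r sin θ) = (2.924864, -23.821108)
θ=277°: h = r sin θ − e = -23.821108 − 3 = -26.821108
θ=277°: x = r cos θ + √(L² − h²) = 2.924864 + 268.664527 = 271.589391

θ=6°: 293.8681
θ=132°: 253.5330
θ=277°: 271.5894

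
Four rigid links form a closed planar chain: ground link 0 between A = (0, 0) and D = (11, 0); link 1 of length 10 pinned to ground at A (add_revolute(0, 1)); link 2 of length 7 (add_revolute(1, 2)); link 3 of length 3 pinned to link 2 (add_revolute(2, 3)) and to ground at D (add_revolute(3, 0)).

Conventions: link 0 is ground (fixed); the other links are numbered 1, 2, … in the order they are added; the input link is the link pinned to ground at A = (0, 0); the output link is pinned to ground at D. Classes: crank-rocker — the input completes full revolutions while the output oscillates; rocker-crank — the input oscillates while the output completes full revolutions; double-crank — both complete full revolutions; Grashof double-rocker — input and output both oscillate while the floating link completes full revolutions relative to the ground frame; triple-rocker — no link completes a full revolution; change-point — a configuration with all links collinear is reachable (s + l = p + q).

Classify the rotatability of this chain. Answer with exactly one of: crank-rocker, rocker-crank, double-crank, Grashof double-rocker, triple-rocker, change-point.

lengths: ground=11, input=10, coupler=7, output=3
sorted: s=3 (shortest), l=11 (longest), p+q=17
s + l = 14 vs p + q = 17
s + l < p + q (Grashof) with shortest = output link → rocker-crank

rocker-crank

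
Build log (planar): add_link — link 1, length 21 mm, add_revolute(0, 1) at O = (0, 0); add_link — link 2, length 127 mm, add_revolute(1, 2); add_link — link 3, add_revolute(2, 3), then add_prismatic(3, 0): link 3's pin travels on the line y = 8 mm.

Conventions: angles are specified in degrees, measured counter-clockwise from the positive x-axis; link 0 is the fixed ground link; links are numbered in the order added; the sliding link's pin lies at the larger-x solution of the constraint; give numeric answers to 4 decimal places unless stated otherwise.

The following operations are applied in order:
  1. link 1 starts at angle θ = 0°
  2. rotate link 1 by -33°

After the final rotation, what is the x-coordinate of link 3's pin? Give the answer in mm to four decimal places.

geometry: r = 21 mm, L = 127 mm, e = 8 mm; θ starts at 0°
rotate link 1 by -33°: θ ← 0° -33° = -33°
crank pin P = (r cos θ, r sin θ) = (17.612082, -11.437420)
h = r sin θ − e = -11.437420 − 8 = -19.437420
x = r cos θ + √(L² − h²) = 17.612082 + 125.503732 = 143.115814

143.1158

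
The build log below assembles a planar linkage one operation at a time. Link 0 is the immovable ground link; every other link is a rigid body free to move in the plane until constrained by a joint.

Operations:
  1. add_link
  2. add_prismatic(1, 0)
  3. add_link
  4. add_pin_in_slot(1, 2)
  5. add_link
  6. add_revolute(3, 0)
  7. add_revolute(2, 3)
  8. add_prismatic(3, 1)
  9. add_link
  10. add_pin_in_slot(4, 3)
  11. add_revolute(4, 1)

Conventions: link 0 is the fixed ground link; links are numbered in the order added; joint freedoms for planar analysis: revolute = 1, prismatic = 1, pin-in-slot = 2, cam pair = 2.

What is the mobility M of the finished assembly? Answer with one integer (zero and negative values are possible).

L=1 J1=0 J2=0
add link → L=2 J1=0 J2=0
P@1,0 dof=1 J1 → L=2 J1=1 J2=0
add link → L=3 J1=1 J2=0
PS@1,2 dof=2 J2 → L=3 J1=1 J2=1
add link → L=4 J1=1 J2=1
R@3,0 dof=1 J1 → L=4 J1=2 J2=1
R@2,3 dof=1 J1 → L=4 J1=3 J2=1
P@3,1 dof=1 J1 → L=4 J1=4 J2=1
add link → L=5 J1=4 J2=1
PS@4,3 dof=2 J2 → L=5 J1=4 J2=2
R@4,1 dof=1 J1 → L=5 J1=5 J2=2
M=3(L−1)−2J1−J2=3·4−2·5−2=0

M = 0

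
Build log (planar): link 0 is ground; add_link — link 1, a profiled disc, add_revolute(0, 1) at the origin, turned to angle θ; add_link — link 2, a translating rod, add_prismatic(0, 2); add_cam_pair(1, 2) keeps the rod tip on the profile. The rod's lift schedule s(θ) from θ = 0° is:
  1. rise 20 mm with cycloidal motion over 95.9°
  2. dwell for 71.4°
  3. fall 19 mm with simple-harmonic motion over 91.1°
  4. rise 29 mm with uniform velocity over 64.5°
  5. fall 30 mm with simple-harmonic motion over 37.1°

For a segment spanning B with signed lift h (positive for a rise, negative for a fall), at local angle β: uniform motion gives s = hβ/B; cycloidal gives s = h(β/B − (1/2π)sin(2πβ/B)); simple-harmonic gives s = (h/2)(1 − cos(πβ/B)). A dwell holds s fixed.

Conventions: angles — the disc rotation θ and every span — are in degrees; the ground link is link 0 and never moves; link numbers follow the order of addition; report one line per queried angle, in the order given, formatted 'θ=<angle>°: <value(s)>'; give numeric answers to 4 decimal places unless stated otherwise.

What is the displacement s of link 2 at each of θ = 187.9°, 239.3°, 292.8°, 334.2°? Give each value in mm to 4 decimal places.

seg 1 [0°–95.9°] cycloidal, h=20: full span → s += 20 → s = 20.0000
seg 2 [95.9°–167.3°] dwell: s stays 20.0000
seg 3 [167.3°–258.4°] simple-harmonic, h=-19: θ=187.9° here. β=20.6, B=91.1. -19/2·(1 − cos(π·0.2261)) = -2.2980 → s = 17.7020
seg 3 [167.3°–258.4°] simple-harmonic, h=-19: θ=239.3° here. β=72, B=91.1. -19/2·(1 − cos(π·0.7903)) = -17.0127 → s = 2.9873
seg 3 [167.3°–258.4°] simple-harmonic, h=-19: full span → s += -19 → s = 1.0000
seg 4 [258.4°–322.9°] uniform, h=29: θ=292.8° here. β=34.4, B=64.5. 29·34.4/64.5 = 15.4667 → s = 16.4667
seg 4 [258.4°–322.9°] uniform, h=29: full span → s += 29 → s = 30.0000
seg 5 [322.9°–360°] simple-harmonic, h=-30: θ=334.2° here. β=11.3, B=37.1. -30/2·(1 − cos(π·0.3046)) = -6.3588 → s = 23.6412

θ=187.9°: 17.7020
θ=239.3°: 2.9873
θ=292.8°: 16.4667
θ=334.2°: 23.6412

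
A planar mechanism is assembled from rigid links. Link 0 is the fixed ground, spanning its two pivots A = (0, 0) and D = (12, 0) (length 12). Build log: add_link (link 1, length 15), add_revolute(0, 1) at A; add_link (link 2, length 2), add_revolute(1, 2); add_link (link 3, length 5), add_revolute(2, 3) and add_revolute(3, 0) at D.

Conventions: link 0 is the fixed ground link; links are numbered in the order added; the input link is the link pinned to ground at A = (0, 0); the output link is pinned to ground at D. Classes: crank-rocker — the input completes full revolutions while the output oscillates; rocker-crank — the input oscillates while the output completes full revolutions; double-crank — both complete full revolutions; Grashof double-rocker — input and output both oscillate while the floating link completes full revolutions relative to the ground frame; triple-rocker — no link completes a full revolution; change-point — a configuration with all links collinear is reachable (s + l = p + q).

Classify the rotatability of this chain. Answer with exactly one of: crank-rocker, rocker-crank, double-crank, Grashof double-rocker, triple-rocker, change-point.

lengths: ground=12, input=15, coupler=2, output=5
sorted: s=2 (shortest), l=15 (longest), p+q=17
s + l = 17 vs p + q = 17
s + l = p + q → change-point (collinear configuration reachable)

change-point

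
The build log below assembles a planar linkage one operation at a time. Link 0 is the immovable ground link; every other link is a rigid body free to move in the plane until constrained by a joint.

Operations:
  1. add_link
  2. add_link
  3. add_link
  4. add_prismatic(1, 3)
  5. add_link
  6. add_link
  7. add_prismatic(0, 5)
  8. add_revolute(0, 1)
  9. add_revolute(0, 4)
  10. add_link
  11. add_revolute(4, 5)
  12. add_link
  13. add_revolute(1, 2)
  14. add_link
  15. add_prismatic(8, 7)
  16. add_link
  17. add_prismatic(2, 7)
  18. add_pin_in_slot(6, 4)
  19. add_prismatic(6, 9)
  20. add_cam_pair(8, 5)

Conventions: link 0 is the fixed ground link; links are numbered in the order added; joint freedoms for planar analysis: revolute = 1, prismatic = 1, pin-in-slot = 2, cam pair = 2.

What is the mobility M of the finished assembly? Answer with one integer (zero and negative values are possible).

(L,J1,J2)=(1,0,0); link0 fixed
link1: (2,0,0)
link2: (3,0,0)
link3: (4,0,0)
P 1-3 [J1]: (4,1,0)
link4: (5,1,0)
link5: (6,1,0)
P 0-5 [J1]: (6,2,0)
R 0-1 [J1]: (6,3,0)
R 0-4 [J1]: (6,4,0)
link6: (7,4,0)
R 4-5 [J1]: (7,5,0)
link7: (8,5,0)
R 1-2 [J1]: (8,6,0)
link8: (9,6,0)
P 8-7 [J1]: (9,7,0)
link9: (10,7,0)
P 2-7 [J1]: (10,8,0)
PS 6-4 [J2]: (10,8,1)
P 6-9 [J1]: (10,9,1)
C 8-5 [J2]: (10,9,2)
Grübler: 3·9 − 2·9 − 2 = 7

M = 7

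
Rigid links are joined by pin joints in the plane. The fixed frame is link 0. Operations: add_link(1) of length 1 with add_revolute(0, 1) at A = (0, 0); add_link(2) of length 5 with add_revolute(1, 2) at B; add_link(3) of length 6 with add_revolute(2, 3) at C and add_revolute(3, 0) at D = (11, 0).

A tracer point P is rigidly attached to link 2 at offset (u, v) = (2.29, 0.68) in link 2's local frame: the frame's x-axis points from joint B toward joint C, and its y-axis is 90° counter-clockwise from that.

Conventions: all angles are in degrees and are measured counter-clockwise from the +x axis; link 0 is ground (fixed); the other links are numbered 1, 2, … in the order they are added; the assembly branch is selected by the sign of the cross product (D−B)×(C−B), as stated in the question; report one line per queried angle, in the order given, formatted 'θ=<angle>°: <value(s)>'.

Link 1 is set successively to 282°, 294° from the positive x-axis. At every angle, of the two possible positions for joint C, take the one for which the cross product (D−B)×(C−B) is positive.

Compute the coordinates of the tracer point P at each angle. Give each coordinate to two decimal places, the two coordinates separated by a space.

A=(0,0), D=(11.00,0)
θ=282°: B = A + 1.00·(cos282°, sin282°) = (0.2079, -0.9781)
θ=282°: |BD| = 10.8363
θ=282°: circle(B,5.00) ∩ circle(D,6.00): a=4.9106, h=0.9412
θ=282°:   candidates: C₊=(5.0135,0.4025) cross=10.199; C₋=(5.1834,-1.4723) cross=-10.199
θ=282°:   branch + wants cross > 0 → take C=(5.0135,0.4025) (cross=10.199)
θ=282°: ex = (C−B)/|BC| = (0.9611,0.2761); ey = (-0.2761,0.9611)
θ=282°: P = B + 2.29·ex + 0.68·ey = (2.2211,0.3077)
θ=294°: B = A + 1.00·(cos294°, sin294°) = (0.4067, -0.9135)
θ=294°: |BD| = 10.6326
θ=294°: circle(B,5.00) ∩ circle(D,6.00): a=4.7990, h=1.4034
θ=294°:   candidates: C₊=(5.0674,0.8970) cross=14.922; C₋=(5.3086,-1.8994) cross=-14.922
θ=294°:   branch + wants cross > 0 → take C=(5.0674,0.8970) (cross=14.922)
θ=294°: ex = (C−B)/|BC| = (0.9321,0.3621); ey = (-0.3621,0.9321)
θ=294°: P = B + 2.29·ex + 0.68·ey = (2.2951,0.5495)

θ=282°: 2.22 0.31
θ=294°: 2.30 0.55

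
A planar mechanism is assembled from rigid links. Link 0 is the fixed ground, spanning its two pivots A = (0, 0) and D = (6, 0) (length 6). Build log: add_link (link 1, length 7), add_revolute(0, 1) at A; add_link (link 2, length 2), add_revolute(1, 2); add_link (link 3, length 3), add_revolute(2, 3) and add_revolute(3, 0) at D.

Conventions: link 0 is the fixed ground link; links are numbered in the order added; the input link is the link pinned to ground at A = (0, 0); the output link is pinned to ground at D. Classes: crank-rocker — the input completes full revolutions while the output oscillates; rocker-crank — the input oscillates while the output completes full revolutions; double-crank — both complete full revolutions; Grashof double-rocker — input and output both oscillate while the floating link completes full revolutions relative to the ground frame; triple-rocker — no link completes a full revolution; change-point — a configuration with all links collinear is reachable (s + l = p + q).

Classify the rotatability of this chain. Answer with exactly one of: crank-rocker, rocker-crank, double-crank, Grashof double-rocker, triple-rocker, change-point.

lengths: ground=6, input=7, coupler=2, output=3
sorted: s=2 (shortest), l=7 (longest), p+q=9
s + l = 9 vs p + q = 9
s + l = p + q → change-point (collinear configuration reachable)

change-point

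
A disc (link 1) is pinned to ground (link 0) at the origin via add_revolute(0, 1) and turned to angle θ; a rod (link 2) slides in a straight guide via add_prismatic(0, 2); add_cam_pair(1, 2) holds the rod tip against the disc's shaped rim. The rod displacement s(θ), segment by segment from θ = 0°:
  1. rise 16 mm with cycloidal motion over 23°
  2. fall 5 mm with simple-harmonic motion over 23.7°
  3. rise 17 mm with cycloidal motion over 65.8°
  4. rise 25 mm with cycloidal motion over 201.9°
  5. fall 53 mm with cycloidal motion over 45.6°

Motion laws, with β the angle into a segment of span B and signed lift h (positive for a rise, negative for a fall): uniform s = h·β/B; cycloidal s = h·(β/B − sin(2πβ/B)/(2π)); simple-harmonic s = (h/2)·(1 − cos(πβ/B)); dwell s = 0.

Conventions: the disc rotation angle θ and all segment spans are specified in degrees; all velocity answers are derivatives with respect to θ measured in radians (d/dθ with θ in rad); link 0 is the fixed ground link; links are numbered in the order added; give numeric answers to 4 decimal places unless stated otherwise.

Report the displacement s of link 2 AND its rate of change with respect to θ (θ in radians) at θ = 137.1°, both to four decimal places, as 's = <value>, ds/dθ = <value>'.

segment 1 (0° to 23°, cycloidal, h = 16) is passed completely: s = 0.0000 + (16) = 16.0000
segment 2 (23° to 46.7°, simple-harmonic, h = -5) is passed completely: s = 16.0000 + (-5) = 11.0000
segment 3 (46.7° to 112.5°, cycloidal, h = 17) is passed completely: s = 11.0000 + (17) = 28.0000
θ = 137.1° falls in segment 4 (112.5° to 314.4°, cycloidal, h = 25): β = 137.1 − 112.5 = 24.6°, B = 201.9°; Δs = 25·(0.1218 − sin(2π·0.1218)/(2π)) = 0.2889; s = 28.0000 + 0.2889 = 28.2889
velocity in seg [112.5°–314.4°] (cycloidal), θ in radians: β = 24.6° = 0.4294 rad, B = 201.9° = 3.5238 rad; ds/dθ = (h/B)(1 − cos(2πβ/B)) = (25/3.5238)(1 − cos(2π·0.1218)) = 1.979421 mm/rad

s = 28.2889, ds/dθ = 1.9794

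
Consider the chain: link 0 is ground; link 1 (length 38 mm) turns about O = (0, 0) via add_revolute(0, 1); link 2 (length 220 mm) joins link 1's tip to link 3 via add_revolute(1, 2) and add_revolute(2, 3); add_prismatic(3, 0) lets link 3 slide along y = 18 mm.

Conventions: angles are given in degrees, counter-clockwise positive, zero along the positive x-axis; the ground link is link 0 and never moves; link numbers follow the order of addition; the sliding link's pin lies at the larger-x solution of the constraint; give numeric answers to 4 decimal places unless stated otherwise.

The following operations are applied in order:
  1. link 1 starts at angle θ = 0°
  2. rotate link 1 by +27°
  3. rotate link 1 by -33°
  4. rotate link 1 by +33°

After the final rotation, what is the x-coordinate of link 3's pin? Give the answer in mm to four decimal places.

geometry: r = 38 mm, L = 220 mm, e = 18 mm; θ starts at 0°
rotate link 1 by +27°: θ ← 0° +27° = 27°
rotate link 1 by -33°: θ ← 27° -33° = -6°
rotate link 1 by +33°: θ ← -6° +33° = 27°
crank pin P = (r cos θ, r sin θ) = (33.858248, 17.251639)
h = r sin θ − e = 17.251639 − 18 = -0.748361
x = r cos θ + √(L² − h²) = 33.858248 + 219.998727 = 253.856975

253.8570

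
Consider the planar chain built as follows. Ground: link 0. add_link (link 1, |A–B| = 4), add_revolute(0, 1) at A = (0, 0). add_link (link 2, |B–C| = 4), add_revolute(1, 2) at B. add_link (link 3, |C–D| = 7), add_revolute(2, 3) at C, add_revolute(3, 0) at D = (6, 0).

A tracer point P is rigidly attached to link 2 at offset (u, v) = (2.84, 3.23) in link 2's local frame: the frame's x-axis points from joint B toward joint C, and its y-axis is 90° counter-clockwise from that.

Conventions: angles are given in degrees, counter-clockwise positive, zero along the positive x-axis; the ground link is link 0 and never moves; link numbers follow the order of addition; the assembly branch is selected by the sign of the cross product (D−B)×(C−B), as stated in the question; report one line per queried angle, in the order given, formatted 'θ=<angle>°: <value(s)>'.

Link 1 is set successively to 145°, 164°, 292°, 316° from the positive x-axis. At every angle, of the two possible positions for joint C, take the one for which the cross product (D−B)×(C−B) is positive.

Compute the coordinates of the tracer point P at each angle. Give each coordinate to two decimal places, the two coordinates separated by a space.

A=(0,0), D=(6.00,0)
θ=145°: B = A + 4.00·(cos145°, sin145°) = (-3.2766, 2.2943)
θ=145°: |BD| = 9.5561
θ=145°: circle(B,4.00) ∩ circle(D,7.00): a=3.0514, h=2.5863
θ=145°:   candidates: C₊=(0.3065,4.0723) cross=24.715; C₋=(-0.9354,-0.9489) cross=-24.715
θ=145°:   branch + wants cross > 0 → take C=(0.3065,4.0723) (cross=24.715)
θ=145°: ex = (C−B)/|BC| = (0.8958,0.4445); ey = (-0.4445,0.8958)
θ=145°: P = B + 2.84·ex + 3.23·ey = (-2.1684,6.4501)
θ=164°: B = A + 4.00·(cos164°, sin164°) = (-3.8450, 1.1025)
θ=164°: |BD| = 9.9066
θ=164°: circle(B,4.00) ∩ circle(D,7.00): a=3.2877, h=2.2783
θ=164°:   candidates: C₊=(-0.3242,3.0008) cross=22.570; C₋=(-0.8313,-1.5275) cross=-22.570
θ=164°:   branch + wants cross > 0 → take C=(-0.3242,3.0008) (cross=22.570)
θ=164°: ex = (C−B)/|BC| = (0.8802,0.4746); ey = (-0.4746,0.8802)
θ=164°: P = B + 2.84·ex + 3.23·ey = (-2.8781,5.2934)
θ=292°: B = A + 4.00·(cos292°, sin292°) = (1.4984, -3.7087)
θ=292°: |BD| = 5.8326
θ=292°: circle(B,4.00) ∩ circle(D,7.00): a=0.0873, h=3.9990
θ=292°:   candidates: C₊=(-0.9770,-0.5667) cross=23.325; C₋=(4.1087,-6.7397) cross=-23.325
θ=292°:   branch + wants cross > 0 → take C=(-0.9770,-0.5667) (cross=23.325)
θ=292°: ex = (C−B)/|BC| = (-0.6189,0.7855); ey = (-0.7855,-0.6189)
θ=292°: P = B + 2.84·ex + 3.23·ey = (-2.7963,-3.4768)
θ=316°: B = A + 4.00·(cos316°, sin316°) = (2.8774, -2.7786)
θ=316°: |BD| = 4.1799
θ=316°: circle(B,4.00) ∩ circle(D,7.00): a=-1.8575, h=3.5426
θ=316°:   candidates: C₊=(-0.8652,-1.3669) cross=14.808; C₋=(3.8447,-6.6599) cross=-14.808
θ=316°:   branch + wants cross > 0 → take C=(-0.8652,-1.3669) (cross=14.808)
θ=316°: ex = (C−B)/|BC| = (-0.9357,0.3529); ey = (-0.3529,-0.9357)
θ=316°: P = B + 2.84·ex + 3.23·ey = (-0.9198,-4.7985)

θ=145°: -2.17 6.45
θ=164°: -2.88 5.29
θ=292°: -2.80 -3.48
θ=316°: -0.92 -4.80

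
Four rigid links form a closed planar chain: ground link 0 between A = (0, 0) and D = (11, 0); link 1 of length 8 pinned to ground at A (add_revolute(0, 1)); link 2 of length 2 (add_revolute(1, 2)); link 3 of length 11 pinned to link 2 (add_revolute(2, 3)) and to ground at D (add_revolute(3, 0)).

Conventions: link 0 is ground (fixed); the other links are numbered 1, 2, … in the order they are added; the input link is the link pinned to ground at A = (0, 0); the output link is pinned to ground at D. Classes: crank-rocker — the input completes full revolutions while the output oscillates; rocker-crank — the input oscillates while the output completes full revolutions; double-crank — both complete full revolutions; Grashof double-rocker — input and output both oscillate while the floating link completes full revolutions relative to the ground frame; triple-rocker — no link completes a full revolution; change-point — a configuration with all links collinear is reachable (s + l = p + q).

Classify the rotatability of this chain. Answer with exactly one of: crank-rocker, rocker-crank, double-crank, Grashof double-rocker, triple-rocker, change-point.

lengths: ground=11, input=8, coupler=2, output=11
sorted: s=2 (shortest), l=11 (longest), p+q=19
s + l = 13 vs p + q = 19
s + l < p + q (Grashof) with shortest = coupler link → Grashof double-rocker

Grashof double-rocker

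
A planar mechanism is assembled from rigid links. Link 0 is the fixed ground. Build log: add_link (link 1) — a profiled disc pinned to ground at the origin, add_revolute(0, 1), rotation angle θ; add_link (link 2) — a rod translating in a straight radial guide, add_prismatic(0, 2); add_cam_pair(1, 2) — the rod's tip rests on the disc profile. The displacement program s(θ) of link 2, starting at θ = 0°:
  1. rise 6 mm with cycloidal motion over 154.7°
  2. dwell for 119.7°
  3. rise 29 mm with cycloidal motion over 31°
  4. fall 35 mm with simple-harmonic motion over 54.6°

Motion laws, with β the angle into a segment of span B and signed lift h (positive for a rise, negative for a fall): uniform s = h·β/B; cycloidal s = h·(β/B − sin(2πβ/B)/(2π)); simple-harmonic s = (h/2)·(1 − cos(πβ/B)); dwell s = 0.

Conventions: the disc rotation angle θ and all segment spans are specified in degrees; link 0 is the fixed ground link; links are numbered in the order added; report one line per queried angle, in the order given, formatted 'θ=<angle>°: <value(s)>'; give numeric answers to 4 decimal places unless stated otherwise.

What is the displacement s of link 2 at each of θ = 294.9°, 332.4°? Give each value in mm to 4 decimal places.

seg 1 [0°–154.7°] cycloidal, h=6: full span → s += 6 → s = 6.0000
seg 2 [154.7°–274.4°] dwell: s stays 6.0000
seg 3 [274.4°–305.4°] cycloidal, h=29: θ=294.9° here. β=20.5, B=31. 29·(0.6613 − sin(2π·0.6613)/(2π)) = 23.0943 → s = 29.0943
seg 3 [274.4°–305.4°] cycloidal, h=29: full span → s += 29 → s = 35.0000
seg 4 [305.4°–360°] simple-harmonic, h=-35: θ=332.4° here. β=27, B=54.6. -35/2·(1 − cos(π·0.4945)) = -17.1979 → s = 17.8021

θ=294.9°: 29.0943
θ=332.4°: 17.8021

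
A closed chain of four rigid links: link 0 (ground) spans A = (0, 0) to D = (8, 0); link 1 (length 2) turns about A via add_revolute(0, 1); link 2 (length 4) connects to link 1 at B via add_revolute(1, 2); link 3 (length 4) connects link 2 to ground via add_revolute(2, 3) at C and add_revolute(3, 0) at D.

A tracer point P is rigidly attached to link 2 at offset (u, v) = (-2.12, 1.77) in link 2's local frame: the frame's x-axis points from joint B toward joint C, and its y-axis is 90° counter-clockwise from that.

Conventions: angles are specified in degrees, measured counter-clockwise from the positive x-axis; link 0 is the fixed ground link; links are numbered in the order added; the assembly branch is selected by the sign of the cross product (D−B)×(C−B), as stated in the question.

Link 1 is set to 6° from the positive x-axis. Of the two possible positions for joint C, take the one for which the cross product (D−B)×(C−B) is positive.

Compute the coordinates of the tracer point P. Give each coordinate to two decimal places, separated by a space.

A=(0,0), D=(8.00,0)
B = A + 2.00·(cos6°, sin6°) = (1.9890, 0.2091)
|BD| = 6.0146
circle(B,4.00) ∩ circle(D,4.00): a=3.0073, h=2.6375
  candidates: C₊=(5.0862,2.7404) cross=15.863; C₋=(4.9028,-2.5313) cross=-15.863
  branch + wants cross > 0 → take C=(5.0862,2.7404) (cross=15.863)
ex = (C−B)/|BC| = (0.7743,0.6328); ey = (-0.6328,0.7743)
P = B + -2.12·ex + 1.77·ey = (-0.7726,0.2379)

-0.77 0.24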